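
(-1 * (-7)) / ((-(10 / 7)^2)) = -343 / 100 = -3.43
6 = 6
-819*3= -2457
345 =345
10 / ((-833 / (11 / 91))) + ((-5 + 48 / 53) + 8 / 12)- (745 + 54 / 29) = -262247504768 / 349527633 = -750.29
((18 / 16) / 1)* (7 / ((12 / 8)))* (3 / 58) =63 / 232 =0.27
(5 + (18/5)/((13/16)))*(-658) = -403354/65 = -6205.45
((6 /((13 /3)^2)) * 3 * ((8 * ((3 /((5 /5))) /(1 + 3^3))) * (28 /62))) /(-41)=-1944 /214799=-0.01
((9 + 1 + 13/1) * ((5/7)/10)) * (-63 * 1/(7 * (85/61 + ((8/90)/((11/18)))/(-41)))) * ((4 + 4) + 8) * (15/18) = -63275300/446103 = -141.84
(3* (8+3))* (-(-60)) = 1980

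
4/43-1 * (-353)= 353.09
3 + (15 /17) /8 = 423 /136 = 3.11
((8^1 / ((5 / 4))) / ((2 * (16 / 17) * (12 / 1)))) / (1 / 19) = 5.38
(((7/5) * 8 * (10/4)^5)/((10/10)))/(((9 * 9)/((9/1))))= 4375/36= 121.53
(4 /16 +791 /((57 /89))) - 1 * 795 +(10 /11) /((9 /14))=3323609 /7524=441.73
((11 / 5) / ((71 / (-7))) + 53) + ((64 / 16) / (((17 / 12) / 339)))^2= 916239.58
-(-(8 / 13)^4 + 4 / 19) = -36420 / 542659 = -0.07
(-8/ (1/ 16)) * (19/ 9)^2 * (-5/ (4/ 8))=462080/ 81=5704.69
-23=-23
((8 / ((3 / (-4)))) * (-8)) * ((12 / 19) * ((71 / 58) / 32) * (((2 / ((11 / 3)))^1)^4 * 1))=0.18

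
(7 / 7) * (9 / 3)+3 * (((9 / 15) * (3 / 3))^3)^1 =456 / 125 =3.65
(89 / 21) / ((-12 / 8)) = -178 / 63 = -2.83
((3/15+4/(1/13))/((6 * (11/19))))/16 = 1653/1760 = 0.94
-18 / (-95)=18 / 95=0.19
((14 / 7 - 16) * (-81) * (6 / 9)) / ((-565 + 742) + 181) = 378 / 179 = 2.11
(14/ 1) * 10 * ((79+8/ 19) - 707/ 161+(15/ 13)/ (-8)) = 119118895/ 11362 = 10483.97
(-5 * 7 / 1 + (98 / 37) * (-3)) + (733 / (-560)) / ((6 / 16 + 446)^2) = -709204868699 / 16513893095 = -42.95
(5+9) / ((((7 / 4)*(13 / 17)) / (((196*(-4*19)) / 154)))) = -144704 / 143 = -1011.92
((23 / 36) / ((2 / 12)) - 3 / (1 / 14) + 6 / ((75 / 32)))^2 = 28526281 / 22500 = 1267.83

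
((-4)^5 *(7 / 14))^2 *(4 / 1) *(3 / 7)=3145728 / 7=449389.71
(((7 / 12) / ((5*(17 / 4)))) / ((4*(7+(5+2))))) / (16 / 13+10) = 13 / 297840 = 0.00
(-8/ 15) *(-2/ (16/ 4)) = 4/ 15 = 0.27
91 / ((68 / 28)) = 637 / 17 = 37.47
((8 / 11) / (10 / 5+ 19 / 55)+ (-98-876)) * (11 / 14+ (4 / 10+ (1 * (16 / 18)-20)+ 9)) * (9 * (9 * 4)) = 4237695228 / 1505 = 2815744.34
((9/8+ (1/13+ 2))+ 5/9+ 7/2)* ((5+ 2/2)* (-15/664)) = -33965/34528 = -0.98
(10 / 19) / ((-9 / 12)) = -40 / 57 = -0.70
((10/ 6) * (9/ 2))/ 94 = 15/ 188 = 0.08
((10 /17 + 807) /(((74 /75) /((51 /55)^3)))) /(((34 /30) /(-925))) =-1417862475 /2662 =-532630.53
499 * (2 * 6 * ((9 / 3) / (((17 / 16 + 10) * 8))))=11976 / 59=202.98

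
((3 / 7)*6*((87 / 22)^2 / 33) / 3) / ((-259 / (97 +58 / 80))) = -29587221 / 193048240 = -0.15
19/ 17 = 1.12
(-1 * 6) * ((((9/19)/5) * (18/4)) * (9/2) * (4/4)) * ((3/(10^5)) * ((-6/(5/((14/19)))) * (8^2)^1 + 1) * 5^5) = 34648641/577600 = 59.99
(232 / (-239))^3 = -12487168 / 13651919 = -0.91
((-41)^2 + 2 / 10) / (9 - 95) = -4203 / 215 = -19.55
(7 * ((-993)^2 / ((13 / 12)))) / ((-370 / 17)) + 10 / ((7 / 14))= -703990886 / 2405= -292719.70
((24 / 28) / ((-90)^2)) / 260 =1 / 2457000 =0.00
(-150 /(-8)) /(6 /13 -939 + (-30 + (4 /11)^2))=-117975 /6093212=-0.02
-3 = -3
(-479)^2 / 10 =229441 / 10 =22944.10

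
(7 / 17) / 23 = 0.02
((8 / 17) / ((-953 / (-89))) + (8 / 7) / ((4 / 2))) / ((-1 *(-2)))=34894 / 113407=0.31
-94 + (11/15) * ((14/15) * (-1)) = -21304/225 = -94.68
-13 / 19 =-0.68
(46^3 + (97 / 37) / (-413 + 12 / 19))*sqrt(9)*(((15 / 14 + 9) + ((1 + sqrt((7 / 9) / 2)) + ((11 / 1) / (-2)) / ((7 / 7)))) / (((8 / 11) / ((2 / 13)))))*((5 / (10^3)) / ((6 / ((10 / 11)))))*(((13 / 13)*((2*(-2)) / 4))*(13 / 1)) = -1100471497203 / 324682400 - 28217217877*sqrt(14) / 278299200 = -3768.75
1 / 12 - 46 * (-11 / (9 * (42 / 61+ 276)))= 87049 / 303804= 0.29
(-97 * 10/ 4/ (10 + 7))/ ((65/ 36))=-1746/ 221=-7.90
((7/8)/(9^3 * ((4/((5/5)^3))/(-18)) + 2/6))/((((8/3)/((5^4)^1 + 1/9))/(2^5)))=-203/5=-40.60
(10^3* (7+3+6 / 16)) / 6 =10375 / 6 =1729.17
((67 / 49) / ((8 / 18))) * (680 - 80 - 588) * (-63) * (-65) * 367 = 388383255 / 7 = 55483322.14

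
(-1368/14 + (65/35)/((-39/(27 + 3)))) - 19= -827/7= -118.14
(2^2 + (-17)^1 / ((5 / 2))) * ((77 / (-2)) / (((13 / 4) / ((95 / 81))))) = 40964 / 1053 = 38.90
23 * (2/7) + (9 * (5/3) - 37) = -108/7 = -15.43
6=6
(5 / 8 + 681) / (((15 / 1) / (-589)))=-3211817 / 120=-26765.14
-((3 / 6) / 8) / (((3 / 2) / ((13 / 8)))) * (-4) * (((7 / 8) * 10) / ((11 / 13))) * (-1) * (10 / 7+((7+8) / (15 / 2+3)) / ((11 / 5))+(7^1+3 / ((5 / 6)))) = -274963 / 7744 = -35.51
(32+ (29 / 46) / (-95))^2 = 19547115721 / 19096900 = 1023.58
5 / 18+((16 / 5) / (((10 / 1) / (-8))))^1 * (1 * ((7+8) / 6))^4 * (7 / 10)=-1255 / 18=-69.72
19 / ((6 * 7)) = 19 / 42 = 0.45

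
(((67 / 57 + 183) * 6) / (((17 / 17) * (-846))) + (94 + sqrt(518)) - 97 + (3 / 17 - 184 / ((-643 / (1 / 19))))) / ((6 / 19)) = -180742231 / 13871439 + 19 * sqrt(518) / 6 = 59.04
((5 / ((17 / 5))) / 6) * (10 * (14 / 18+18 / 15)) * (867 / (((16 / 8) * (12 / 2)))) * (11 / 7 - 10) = -2231675 / 756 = -2951.95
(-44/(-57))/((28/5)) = 55/399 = 0.14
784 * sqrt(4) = 1568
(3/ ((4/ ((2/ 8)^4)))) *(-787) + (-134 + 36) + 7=-95545/ 1024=-93.31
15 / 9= 5 / 3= 1.67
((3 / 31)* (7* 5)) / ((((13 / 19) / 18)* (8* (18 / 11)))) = 21945 / 3224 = 6.81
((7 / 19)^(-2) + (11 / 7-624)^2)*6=113902860 / 49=2324548.16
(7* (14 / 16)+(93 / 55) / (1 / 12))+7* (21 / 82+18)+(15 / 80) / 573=1062696841 / 6891280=154.21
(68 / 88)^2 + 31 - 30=773 / 484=1.60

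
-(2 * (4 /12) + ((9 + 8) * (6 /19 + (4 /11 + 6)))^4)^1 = -951609162860504450 /5724089283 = -166246387.12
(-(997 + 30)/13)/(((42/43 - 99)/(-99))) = -112101/1405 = -79.79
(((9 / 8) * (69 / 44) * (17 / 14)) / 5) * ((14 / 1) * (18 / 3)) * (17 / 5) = 538407 / 4400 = 122.37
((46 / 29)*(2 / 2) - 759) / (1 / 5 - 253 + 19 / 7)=768775 / 253837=3.03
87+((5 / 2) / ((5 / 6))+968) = 1058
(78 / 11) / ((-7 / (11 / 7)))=-78 / 49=-1.59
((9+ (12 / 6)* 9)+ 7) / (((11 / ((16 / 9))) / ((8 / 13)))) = 4352 / 1287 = 3.38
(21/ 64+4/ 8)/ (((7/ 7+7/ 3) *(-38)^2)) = 159/ 924160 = 0.00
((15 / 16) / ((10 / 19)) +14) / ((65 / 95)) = 9595 / 416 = 23.06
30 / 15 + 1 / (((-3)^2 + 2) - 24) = 25 / 13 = 1.92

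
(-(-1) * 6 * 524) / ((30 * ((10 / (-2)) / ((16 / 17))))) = -8384 / 425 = -19.73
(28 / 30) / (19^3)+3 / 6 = 102913 / 205770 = 0.50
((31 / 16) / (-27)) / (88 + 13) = -31 / 43632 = -0.00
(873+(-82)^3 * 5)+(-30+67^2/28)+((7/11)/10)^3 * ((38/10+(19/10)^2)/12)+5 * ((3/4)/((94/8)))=-482711194354026791/175159600000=-2755836.36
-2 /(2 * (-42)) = 1 /42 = 0.02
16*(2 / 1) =32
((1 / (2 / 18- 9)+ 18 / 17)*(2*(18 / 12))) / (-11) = -351 / 1360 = -0.26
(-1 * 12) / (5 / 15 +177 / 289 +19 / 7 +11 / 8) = -582624 / 244463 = -2.38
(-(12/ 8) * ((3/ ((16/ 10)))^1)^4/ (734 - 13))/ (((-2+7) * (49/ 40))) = -0.00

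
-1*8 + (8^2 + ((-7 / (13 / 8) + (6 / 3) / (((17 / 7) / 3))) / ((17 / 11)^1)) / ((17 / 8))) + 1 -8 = 3093853 / 63869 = 48.44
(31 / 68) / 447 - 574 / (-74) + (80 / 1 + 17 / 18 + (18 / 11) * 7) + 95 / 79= 297182194823 / 2931967764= 101.36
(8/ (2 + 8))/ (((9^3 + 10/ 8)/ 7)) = 112/ 14605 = 0.01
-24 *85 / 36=-170 / 3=-56.67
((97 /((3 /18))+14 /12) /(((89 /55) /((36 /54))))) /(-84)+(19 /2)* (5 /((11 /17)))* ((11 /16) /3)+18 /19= 152488051 /10227168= 14.91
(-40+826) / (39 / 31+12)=8122 / 137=59.28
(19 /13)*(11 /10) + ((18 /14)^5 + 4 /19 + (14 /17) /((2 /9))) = 6377968809 /705725930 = 9.04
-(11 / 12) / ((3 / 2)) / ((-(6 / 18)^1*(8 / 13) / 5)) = 715 / 48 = 14.90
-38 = -38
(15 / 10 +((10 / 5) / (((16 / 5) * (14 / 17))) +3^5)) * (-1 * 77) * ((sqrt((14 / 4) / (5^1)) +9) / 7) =-2719431 / 112 - 302159 * sqrt(70) / 1120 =-26537.82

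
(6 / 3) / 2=1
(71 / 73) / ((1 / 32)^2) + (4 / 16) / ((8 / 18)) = 1163921 / 1168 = 996.51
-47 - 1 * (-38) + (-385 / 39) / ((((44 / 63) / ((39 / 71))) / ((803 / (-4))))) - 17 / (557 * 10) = 4902679279 / 3163760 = 1549.64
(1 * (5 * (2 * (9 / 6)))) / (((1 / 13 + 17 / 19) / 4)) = 247 / 4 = 61.75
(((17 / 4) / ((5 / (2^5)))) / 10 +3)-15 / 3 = 18 / 25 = 0.72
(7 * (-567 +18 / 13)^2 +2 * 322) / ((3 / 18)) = 2271450594 / 169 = 13440536.06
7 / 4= 1.75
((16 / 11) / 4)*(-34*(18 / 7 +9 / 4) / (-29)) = 4590 / 2233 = 2.06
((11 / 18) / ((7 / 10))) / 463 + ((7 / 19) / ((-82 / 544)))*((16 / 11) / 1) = -3.55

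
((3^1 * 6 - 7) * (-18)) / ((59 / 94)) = -18612 / 59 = -315.46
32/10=16/5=3.20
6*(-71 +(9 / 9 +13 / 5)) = -2022 / 5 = -404.40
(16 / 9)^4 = 65536 / 6561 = 9.99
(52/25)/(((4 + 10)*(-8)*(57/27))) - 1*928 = -12342517/13300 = -928.01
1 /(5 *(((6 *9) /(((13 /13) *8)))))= 4 /135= 0.03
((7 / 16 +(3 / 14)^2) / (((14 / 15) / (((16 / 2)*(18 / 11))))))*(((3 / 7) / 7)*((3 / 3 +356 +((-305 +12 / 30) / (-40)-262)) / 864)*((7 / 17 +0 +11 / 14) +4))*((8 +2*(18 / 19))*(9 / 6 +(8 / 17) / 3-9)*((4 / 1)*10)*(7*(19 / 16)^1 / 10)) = -619.08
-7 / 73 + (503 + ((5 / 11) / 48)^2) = 10234720033 / 20351232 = 502.90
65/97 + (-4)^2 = 1617/97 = 16.67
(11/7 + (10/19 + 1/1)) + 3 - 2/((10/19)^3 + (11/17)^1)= 6279963/1756531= 3.58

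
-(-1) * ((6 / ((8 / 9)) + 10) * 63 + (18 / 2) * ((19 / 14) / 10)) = 73953 / 70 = 1056.47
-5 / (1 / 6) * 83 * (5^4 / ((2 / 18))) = -14006250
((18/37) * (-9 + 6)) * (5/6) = -45/37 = -1.22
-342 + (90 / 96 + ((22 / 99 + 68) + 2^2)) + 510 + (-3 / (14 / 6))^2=1713287 / 7056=242.81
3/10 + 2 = 23/10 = 2.30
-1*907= -907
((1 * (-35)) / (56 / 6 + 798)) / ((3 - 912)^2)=-5 / 95297742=-0.00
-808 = -808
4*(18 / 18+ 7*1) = 32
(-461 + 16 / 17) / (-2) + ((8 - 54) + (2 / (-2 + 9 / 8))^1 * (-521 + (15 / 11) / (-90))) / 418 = 382086049 / 1641486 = 232.77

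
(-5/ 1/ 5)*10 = -10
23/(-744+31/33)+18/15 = 143331/122605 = 1.17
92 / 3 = 30.67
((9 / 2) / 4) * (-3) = -27 / 8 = -3.38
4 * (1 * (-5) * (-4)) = 80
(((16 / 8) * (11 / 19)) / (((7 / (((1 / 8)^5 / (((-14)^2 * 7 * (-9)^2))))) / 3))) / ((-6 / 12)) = -11 / 40360771584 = -0.00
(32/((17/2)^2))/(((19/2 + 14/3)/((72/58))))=27648/712385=0.04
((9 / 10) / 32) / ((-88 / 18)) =-81 / 14080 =-0.01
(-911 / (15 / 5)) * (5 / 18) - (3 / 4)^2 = -36683 / 432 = -84.91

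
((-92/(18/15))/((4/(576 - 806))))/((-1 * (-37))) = 119.14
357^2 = 127449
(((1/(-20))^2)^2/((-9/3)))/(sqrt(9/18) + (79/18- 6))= 0.00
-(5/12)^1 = -5/12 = -0.42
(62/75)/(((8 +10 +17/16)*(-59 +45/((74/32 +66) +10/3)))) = -3411488/4591950375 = -0.00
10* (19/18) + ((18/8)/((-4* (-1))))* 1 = 1601/144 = 11.12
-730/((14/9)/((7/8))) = -3285/8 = -410.62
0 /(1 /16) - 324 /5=-324 /5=-64.80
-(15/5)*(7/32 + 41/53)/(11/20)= -2295/424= -5.41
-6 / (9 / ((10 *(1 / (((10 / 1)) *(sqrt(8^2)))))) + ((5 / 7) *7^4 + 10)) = -2 / 599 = -0.00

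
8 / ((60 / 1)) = 2 / 15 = 0.13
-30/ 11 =-2.73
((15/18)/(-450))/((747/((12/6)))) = -1/201690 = -0.00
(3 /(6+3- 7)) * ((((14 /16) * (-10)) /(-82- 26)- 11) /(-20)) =4717 /5760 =0.82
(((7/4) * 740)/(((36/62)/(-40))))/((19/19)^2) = -802900/9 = -89211.11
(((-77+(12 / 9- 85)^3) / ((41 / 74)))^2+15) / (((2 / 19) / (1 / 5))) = 5204794087689448913 / 2450898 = 2123627375635.15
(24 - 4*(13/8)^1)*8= 140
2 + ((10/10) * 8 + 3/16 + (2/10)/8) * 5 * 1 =689/16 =43.06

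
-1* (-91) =91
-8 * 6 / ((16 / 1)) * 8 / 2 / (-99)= 4 / 33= 0.12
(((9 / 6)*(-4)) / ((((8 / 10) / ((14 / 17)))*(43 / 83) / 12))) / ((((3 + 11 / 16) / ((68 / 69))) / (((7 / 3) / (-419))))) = 5205760 / 24449069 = 0.21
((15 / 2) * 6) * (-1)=-45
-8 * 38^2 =-11552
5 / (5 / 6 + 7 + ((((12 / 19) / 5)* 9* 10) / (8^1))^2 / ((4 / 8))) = 2166 / 5143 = 0.42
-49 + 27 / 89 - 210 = -23024 / 89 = -258.70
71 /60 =1.18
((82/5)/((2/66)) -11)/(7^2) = 2651/245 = 10.82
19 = 19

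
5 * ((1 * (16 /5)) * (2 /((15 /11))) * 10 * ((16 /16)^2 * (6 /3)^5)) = 22528 /3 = 7509.33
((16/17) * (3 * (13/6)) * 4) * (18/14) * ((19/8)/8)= 2223/238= 9.34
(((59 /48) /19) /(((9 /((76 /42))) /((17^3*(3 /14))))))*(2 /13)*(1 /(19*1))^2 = 289867 /49670712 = 0.01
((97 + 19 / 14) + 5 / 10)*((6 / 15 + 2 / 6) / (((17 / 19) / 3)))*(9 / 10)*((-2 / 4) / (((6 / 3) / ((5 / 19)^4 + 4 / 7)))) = -9002961693 / 285677350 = -31.51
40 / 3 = 13.33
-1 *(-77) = 77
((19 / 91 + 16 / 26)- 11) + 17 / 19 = -9.28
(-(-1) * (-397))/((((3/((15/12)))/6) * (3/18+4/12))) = -1985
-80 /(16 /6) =-30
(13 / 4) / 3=13 / 12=1.08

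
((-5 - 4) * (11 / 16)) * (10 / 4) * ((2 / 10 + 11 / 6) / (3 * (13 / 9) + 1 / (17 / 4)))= -102663 / 14912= -6.88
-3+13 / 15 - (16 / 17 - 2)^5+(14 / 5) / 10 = -55642523 / 106489275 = -0.52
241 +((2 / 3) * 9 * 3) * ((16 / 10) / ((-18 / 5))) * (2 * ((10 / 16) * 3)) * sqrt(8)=241 - 60 * sqrt(2)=156.15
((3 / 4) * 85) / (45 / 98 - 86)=-12495 / 16766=-0.75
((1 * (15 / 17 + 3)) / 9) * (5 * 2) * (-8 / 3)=-1760 / 153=-11.50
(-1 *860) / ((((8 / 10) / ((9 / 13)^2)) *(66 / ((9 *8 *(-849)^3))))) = 639437055200100 / 1859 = 343968292200.16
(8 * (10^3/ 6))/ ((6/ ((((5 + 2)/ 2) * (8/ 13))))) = 56000/ 117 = 478.63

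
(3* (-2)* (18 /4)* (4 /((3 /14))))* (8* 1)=-4032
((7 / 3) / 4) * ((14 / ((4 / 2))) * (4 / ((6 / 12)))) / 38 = 49 / 57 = 0.86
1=1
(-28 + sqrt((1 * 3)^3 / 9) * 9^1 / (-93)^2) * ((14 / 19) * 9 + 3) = -5124 / 19 + 183 * sqrt(3) / 18259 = -269.67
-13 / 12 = -1.08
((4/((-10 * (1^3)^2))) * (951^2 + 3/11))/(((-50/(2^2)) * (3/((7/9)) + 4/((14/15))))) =92851864/26125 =3554.14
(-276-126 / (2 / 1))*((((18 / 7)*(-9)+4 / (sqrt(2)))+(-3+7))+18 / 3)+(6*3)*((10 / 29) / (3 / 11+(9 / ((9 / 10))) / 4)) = 55199292 / 12383-678*sqrt(2) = 3498.83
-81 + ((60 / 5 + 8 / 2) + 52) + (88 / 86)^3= -948407 / 79507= -11.93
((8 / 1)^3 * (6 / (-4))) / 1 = -768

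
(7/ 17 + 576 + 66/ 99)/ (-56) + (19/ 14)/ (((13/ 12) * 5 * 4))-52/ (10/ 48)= -48237131/ 185640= -259.84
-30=-30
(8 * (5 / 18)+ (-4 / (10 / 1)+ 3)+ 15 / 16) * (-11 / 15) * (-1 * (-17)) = -775489 / 10800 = -71.80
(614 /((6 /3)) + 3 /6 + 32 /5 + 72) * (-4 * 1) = -7718 /5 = -1543.60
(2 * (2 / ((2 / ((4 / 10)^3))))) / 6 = 8 / 375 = 0.02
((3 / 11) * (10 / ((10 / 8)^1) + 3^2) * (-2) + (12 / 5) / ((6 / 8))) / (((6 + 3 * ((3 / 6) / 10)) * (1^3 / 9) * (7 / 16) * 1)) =-64128 / 3157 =-20.31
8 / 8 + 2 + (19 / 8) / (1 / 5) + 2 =135 / 8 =16.88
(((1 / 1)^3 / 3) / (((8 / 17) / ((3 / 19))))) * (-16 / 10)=-17 / 95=-0.18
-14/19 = -0.74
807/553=1.46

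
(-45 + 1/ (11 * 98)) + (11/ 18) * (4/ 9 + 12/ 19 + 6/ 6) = -36275278/ 829521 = -43.73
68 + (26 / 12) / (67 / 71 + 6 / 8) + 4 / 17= 131174 / 1887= 69.51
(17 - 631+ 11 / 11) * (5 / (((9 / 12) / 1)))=-12260 / 3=-4086.67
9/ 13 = 0.69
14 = 14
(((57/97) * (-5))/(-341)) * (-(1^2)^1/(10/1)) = -57/66154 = -0.00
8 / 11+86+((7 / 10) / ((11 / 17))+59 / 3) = 35467 / 330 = 107.48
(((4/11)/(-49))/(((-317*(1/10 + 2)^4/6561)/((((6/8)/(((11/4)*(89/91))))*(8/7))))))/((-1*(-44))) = 252720000/4417896776447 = 0.00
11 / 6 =1.83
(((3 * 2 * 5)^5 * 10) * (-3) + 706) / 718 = -364499647 / 359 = -1015319.35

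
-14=-14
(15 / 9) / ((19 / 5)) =25 / 57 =0.44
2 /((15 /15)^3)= 2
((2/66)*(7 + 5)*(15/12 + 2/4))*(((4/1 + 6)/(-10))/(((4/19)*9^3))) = -133/32076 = -0.00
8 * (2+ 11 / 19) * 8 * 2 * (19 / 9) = 6272 / 9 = 696.89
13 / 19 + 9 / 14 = 1.33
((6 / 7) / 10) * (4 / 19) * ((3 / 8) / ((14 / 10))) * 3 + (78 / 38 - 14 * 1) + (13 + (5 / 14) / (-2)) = 3309 / 3724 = 0.89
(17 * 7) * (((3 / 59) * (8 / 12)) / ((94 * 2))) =119 / 5546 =0.02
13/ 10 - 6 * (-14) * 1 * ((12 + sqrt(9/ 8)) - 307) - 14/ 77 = -24689.79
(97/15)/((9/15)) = 97/9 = 10.78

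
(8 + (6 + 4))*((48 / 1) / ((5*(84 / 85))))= 1224 / 7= 174.86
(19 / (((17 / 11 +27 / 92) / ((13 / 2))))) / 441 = 124982 / 820701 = 0.15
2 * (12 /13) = 24 /13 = 1.85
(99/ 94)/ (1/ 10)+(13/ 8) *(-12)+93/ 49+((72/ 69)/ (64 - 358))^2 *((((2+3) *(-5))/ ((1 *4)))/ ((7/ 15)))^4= -15284362987545/ 2293283956208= -6.66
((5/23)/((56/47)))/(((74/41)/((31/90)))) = 59737/1715616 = 0.03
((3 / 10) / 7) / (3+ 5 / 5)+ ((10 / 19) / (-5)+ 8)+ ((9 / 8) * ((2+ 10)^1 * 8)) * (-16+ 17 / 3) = -5895063 / 5320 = -1108.09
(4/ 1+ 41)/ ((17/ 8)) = 360/ 17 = 21.18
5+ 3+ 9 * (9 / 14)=193 / 14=13.79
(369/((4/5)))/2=1845/8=230.62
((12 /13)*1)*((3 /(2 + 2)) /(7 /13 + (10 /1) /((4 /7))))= 18 /469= 0.04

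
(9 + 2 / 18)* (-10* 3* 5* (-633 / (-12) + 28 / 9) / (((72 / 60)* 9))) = -10306375 / 1458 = -7068.84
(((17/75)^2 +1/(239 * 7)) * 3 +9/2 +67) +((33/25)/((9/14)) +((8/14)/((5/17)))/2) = 66932567/896250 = 74.68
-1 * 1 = -1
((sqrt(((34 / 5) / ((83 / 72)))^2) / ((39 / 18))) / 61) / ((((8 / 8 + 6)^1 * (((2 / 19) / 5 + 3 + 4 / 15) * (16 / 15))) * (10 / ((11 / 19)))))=45441 / 431706821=0.00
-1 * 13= -13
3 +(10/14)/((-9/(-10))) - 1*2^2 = -13/63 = -0.21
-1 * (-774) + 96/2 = 822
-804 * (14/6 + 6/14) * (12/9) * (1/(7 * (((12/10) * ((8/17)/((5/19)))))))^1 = -1651550/8379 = -197.11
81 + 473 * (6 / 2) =1500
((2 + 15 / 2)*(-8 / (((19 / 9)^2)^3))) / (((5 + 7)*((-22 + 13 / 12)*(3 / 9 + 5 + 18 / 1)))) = 0.00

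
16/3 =5.33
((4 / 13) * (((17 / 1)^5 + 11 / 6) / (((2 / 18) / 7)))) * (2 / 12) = 59634071 / 13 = 4587236.23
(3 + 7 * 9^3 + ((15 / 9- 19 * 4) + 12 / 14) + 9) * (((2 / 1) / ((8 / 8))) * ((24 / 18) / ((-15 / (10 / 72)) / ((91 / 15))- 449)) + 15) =202303076144 / 2676177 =75594.06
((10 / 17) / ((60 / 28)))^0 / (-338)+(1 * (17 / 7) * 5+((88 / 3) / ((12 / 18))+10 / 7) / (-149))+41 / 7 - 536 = -182721139 / 352534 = -518.31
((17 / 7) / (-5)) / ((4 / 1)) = -17 / 140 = -0.12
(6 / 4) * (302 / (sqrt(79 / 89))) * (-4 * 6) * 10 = -115396.04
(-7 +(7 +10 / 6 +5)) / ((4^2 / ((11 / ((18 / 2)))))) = 55 / 108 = 0.51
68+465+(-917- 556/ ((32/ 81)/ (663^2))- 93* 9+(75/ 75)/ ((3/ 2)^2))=-44542054219/ 72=-618639641.93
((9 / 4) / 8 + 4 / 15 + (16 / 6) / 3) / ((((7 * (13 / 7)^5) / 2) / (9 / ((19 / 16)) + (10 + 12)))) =1395914989 / 2539644120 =0.55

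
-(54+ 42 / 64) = -1749 / 32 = -54.66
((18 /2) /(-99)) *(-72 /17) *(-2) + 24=4344 /187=23.23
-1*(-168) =168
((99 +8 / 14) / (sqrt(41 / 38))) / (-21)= -17*sqrt(1558) / 147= -4.56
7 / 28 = 1 / 4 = 0.25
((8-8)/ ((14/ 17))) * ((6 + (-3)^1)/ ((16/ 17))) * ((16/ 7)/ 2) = 0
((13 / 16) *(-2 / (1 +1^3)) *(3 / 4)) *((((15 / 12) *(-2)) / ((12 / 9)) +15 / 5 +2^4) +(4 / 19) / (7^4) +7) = -343375461 / 23356928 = -14.70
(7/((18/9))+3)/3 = 13/6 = 2.17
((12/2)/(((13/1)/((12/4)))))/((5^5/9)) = 162/40625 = 0.00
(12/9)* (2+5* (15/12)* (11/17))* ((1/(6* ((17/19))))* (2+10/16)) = 18221/4624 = 3.94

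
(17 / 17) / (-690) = -1 / 690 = -0.00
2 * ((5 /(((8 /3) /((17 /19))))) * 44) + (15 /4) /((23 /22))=151.22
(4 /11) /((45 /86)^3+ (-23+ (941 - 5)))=2544224 /6388912783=0.00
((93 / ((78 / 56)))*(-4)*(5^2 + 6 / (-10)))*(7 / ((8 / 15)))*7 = -7783356 / 13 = -598719.69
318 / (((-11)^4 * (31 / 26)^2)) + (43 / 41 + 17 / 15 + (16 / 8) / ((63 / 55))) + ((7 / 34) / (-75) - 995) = -30615200689551437 / 30891390695550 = -991.06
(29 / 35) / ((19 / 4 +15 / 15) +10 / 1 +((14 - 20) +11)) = 116 / 2905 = 0.04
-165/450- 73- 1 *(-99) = 25.63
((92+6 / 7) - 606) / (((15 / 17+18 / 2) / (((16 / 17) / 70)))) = -3592 / 5145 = -0.70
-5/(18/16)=-40/9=-4.44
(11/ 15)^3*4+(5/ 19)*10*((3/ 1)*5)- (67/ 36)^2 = 115694113/ 3078000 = 37.59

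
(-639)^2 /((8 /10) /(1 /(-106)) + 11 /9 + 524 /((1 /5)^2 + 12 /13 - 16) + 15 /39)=-3459.15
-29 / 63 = -0.46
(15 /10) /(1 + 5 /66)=99 /71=1.39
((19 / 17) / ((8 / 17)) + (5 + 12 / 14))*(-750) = -172875 / 28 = -6174.11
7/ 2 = 3.50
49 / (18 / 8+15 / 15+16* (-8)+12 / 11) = -2156 / 5441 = -0.40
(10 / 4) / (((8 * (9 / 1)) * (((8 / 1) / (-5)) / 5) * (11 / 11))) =-125 / 1152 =-0.11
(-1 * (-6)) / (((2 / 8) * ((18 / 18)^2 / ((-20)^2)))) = 9600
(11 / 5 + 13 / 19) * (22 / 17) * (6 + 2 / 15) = 554576 / 24225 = 22.89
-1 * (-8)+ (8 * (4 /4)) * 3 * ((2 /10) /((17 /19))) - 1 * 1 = 1051 /85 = 12.36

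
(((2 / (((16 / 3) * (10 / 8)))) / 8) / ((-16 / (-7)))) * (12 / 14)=9 / 640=0.01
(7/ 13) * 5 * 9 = 24.23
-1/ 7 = -0.14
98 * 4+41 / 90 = 35321 / 90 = 392.46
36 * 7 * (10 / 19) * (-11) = -27720 / 19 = -1458.95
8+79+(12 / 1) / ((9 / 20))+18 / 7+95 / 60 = 3299 / 28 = 117.82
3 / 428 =0.01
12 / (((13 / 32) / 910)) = 26880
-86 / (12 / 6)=-43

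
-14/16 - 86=-695/8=-86.88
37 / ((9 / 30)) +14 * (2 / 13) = 4894 / 39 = 125.49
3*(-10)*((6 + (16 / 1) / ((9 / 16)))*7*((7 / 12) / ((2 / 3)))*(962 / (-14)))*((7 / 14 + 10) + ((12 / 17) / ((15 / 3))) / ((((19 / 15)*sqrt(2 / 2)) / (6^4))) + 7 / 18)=589153367075 / 8721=67555712.31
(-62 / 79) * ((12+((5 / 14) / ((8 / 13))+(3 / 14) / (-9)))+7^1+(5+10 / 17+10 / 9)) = -13947551 / 676872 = -20.61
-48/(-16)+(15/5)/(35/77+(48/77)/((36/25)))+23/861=27583/4305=6.41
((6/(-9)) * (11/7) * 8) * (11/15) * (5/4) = -7.68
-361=-361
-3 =-3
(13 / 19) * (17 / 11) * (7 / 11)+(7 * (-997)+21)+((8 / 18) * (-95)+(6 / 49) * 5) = -6998.94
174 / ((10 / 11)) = 957 / 5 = 191.40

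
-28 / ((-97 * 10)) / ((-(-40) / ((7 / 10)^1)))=49 / 97000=0.00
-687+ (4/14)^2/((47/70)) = -225983/329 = -686.88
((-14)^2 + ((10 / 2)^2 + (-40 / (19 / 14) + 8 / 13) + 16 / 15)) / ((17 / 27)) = 6442533 / 20995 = 306.86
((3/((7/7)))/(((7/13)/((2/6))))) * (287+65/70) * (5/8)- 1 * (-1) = 262799/784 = 335.20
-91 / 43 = -2.12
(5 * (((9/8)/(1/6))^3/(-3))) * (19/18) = -69255/128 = -541.05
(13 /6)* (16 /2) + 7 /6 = 37 /2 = 18.50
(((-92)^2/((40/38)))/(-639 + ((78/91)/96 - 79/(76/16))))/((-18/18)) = 85554112/6975825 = 12.26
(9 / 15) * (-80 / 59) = -48 / 59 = -0.81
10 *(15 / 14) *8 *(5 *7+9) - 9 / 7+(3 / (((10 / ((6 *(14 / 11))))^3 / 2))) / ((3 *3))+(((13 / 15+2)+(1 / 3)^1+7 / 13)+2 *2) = 57202090072 / 15140125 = 3778.18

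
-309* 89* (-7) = 192507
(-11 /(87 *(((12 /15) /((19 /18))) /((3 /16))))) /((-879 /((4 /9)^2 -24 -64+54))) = -1430605 /1189308096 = -0.00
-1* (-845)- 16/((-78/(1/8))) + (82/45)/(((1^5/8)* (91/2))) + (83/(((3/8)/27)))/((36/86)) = 4763224/315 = 15121.35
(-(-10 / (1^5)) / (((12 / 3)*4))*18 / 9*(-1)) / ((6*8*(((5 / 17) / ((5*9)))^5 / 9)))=-1257617039895 / 64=-19650266248.36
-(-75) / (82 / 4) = 150 / 41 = 3.66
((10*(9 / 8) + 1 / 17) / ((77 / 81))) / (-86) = -62289 / 450296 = -0.14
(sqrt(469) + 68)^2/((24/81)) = 459 *sqrt(469) + 137511/8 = 27129.17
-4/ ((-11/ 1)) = 4/ 11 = 0.36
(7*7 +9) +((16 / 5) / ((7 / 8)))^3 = 4583902 / 42875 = 106.91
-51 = -51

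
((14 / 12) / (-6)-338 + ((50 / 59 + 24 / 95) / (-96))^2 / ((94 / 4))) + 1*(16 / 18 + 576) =406016695353689 / 1700989257600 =238.69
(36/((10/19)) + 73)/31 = 707/155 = 4.56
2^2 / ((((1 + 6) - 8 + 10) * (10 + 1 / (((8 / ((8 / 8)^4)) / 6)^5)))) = 4096 / 94347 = 0.04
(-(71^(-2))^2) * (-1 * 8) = 8/25411681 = 0.00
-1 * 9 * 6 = -54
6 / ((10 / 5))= 3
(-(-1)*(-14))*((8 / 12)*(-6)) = 56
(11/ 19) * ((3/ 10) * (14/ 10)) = 231/ 950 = 0.24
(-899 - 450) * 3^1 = -4047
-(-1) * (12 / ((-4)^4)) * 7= 21 / 64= 0.33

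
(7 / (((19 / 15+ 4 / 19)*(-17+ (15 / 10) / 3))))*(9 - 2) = -9310 / 4631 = -2.01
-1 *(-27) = 27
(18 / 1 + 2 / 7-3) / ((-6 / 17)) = -43.31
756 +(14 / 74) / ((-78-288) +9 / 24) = 81818044 / 108225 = 756.00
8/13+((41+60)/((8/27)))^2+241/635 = 61389072527/528320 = 116196.76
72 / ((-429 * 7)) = -24 / 1001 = -0.02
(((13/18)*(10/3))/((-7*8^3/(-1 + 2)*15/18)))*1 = -13/16128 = -0.00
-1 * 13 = -13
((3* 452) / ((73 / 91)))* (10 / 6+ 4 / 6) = 287924 / 73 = 3944.16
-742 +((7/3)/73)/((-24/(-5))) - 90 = -4372957/5256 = -831.99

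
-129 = -129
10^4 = 10000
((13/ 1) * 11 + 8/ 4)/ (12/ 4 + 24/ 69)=3335/ 77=43.31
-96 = -96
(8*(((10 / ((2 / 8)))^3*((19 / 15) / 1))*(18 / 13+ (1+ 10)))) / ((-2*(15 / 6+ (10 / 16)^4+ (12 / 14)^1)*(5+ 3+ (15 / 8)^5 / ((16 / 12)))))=-84085151734169600 / 1865142954987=-45082.42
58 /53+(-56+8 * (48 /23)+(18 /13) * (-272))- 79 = -493.83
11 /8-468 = -3733 /8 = -466.62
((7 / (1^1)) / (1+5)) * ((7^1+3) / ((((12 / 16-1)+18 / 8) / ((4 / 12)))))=35 / 18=1.94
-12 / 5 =-2.40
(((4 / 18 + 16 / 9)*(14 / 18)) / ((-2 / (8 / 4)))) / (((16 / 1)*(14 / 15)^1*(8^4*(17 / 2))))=-5 / 1671168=-0.00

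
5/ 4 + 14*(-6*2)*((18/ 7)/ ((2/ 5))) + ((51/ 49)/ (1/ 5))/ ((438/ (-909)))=-15589285/ 14308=-1089.55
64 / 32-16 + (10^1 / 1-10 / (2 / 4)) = -24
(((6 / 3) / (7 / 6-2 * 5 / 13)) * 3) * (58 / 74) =13572 / 1147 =11.83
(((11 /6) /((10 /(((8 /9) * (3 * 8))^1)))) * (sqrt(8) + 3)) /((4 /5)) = 88 * sqrt(2) /9 + 44 /3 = 28.49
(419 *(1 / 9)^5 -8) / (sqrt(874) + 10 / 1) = 2359865 / 22851963 -471973 *sqrt(874) / 45703926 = -0.20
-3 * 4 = -12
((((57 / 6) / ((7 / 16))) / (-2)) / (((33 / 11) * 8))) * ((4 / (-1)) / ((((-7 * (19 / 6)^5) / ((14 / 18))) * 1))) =-576 / 912247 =-0.00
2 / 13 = 0.15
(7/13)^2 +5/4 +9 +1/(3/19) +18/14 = 257785/14196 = 18.16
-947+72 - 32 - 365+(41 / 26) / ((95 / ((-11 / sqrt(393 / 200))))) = -1272.13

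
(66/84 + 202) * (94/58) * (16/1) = 1067464/203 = 5258.44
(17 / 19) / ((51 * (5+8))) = 1 / 741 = 0.00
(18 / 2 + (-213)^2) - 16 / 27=1225190 / 27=45377.41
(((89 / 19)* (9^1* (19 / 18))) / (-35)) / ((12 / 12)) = -89 / 70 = -1.27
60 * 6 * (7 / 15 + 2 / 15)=216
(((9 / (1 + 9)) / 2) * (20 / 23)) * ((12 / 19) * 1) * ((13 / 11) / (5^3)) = 1404 / 600875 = 0.00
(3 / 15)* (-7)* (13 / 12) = -91 / 60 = -1.52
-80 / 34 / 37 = -40 / 629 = -0.06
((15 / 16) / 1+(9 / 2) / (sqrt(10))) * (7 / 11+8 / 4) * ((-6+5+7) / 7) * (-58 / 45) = -2523 * sqrt(10) / 1925 -841 / 308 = -6.88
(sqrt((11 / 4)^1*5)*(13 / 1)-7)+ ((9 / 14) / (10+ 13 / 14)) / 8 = -951 / 136+ 13*sqrt(55) / 2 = 41.21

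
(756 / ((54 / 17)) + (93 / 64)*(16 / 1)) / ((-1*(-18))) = 1045 / 72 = 14.51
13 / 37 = 0.35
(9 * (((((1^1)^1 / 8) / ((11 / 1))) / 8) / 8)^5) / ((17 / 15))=135 / 96330131257734201344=0.00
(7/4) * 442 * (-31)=-47957/2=-23978.50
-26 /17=-1.53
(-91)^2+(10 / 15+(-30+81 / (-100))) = 8250.86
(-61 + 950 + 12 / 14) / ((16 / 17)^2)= 1004.57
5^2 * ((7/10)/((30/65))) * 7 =3185/12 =265.42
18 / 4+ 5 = 19 / 2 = 9.50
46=46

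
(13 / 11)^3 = 2197 / 1331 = 1.65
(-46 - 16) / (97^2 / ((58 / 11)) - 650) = -3596 / 65799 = -0.05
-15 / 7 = -2.14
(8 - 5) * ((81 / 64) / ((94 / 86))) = 10449 / 3008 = 3.47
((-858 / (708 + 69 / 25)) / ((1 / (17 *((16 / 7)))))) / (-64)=0.73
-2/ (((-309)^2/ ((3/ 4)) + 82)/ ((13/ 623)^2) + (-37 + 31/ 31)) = -169/ 24721873613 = -0.00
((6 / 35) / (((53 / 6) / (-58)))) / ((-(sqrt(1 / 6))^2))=12528 / 1855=6.75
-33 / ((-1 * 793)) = 33 / 793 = 0.04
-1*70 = -70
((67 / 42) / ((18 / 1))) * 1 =67 / 756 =0.09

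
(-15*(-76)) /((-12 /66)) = -6270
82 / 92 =0.89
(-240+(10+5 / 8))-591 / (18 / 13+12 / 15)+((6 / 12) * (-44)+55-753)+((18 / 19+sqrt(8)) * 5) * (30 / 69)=-302288285 / 248216+100 * sqrt(2) / 23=-1211.69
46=46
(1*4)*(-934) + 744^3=411827048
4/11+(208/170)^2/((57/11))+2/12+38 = 351707797/9060150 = 38.82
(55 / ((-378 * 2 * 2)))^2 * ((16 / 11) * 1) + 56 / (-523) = -7857679 / 74728332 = -0.11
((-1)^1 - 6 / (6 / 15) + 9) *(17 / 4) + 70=161 / 4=40.25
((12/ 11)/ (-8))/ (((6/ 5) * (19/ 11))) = -5/ 76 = -0.07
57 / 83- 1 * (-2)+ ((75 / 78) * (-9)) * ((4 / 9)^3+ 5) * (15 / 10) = -7383083 / 116532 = -63.36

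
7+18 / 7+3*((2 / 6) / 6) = 409 / 42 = 9.74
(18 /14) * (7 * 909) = 8181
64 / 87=0.74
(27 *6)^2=26244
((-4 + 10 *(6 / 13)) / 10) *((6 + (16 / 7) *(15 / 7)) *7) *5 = 2136 / 91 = 23.47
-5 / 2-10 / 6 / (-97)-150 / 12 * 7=-26185 / 291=-89.98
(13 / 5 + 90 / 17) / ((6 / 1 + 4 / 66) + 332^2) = 22143 / 309195320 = 0.00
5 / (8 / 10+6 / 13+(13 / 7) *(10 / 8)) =1.40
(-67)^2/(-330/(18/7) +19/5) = -67335/1868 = -36.05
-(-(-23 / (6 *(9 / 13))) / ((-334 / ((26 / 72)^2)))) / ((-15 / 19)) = -960089 / 350619840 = -0.00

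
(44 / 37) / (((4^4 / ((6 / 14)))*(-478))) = -33 / 7923328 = -0.00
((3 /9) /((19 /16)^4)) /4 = 16384 /390963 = 0.04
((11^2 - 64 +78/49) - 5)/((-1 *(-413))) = 0.13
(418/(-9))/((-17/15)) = 2090/51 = 40.98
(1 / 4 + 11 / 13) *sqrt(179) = 57 *sqrt(179) / 52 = 14.67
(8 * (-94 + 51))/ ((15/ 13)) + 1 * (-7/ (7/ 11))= -309.13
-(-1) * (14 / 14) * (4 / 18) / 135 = 2 / 1215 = 0.00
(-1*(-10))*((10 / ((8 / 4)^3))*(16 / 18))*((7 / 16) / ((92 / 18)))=175 / 184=0.95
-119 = -119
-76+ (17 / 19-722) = -15145 / 19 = -797.11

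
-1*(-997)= 997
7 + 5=12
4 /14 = 2 /7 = 0.29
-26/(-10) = 13/5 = 2.60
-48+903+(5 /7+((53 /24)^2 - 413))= 1804687 /4032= 447.59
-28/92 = -0.30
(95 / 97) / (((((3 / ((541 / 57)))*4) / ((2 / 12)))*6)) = 2705 / 125712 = 0.02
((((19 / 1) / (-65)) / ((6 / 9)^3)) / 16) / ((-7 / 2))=513 / 29120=0.02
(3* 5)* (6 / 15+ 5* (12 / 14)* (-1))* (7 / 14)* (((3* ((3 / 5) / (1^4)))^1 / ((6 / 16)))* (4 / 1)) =-19584 / 35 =-559.54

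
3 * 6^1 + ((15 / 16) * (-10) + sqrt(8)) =11.45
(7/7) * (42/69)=14/23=0.61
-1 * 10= -10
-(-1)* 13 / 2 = 13 / 2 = 6.50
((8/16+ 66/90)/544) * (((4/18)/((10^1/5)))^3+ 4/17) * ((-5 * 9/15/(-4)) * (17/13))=108521/206219520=0.00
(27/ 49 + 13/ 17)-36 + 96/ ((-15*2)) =-157788/ 4165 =-37.88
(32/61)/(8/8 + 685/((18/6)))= 0.00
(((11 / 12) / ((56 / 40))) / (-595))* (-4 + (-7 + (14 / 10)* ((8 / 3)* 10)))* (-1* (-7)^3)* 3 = -6083 / 204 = -29.82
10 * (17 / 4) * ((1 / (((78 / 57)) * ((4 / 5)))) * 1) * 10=40375 / 104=388.22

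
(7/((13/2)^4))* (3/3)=112/28561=0.00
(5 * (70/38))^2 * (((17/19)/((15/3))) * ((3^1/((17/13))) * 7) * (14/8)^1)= 11704875/27436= 426.62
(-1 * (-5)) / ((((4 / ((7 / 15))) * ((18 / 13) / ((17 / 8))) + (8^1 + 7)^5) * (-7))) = -221 / 234952353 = -0.00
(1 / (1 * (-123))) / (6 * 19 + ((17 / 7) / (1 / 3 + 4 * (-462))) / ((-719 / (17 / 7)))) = -195285433 / 2738292448167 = -0.00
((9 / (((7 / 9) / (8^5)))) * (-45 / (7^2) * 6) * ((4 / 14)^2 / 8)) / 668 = -89579520 / 2806769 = -31.92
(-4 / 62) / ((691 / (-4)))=8 / 21421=0.00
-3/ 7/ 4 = -3/ 28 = -0.11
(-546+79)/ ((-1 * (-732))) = -467/ 732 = -0.64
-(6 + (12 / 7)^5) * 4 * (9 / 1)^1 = -12588264 / 16807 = -748.99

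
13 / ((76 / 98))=637 / 38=16.76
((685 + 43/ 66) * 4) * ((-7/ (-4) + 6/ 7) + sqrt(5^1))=90506 * sqrt(5)/ 33 + 3303469/ 462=13283.02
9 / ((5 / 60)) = 108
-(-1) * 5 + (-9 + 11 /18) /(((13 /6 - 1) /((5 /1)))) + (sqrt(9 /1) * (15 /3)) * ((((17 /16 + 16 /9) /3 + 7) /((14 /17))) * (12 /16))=69535 /896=77.61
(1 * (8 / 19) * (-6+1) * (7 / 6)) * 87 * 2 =-8120 / 19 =-427.37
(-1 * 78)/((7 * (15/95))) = -494/7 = -70.57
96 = 96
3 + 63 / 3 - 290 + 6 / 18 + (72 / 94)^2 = -1756685 / 6627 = -265.08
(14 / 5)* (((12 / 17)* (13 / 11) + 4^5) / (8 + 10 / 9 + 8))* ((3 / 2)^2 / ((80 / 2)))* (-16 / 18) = -431199 / 51425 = -8.39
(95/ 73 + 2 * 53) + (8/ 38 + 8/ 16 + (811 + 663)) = 4388501/ 2774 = 1582.01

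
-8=-8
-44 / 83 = -0.53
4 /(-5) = -4 /5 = -0.80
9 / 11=0.82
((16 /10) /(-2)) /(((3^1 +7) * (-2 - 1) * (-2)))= -1 /75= -0.01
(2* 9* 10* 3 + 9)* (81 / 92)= 44469 / 92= 483.36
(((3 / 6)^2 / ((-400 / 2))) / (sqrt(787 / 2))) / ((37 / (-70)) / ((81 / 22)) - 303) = 567 *sqrt(1574) / 108217159040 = 0.00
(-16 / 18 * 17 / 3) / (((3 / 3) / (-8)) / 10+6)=-10880 / 12933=-0.84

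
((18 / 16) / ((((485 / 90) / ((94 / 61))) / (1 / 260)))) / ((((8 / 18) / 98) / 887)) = 1489172769 / 6153680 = 242.00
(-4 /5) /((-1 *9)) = 4 /45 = 0.09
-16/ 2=-8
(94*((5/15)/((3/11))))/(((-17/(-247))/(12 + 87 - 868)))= -196401062/153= -1283667.07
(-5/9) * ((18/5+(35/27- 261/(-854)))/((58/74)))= -22189973/6018138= -3.69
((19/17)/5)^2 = 361/7225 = 0.05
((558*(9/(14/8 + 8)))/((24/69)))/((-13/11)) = -211761/169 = -1253.02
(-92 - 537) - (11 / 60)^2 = -2264521 / 3600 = -629.03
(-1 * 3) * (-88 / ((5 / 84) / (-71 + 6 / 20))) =-7839216 / 25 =-313568.64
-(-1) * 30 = 30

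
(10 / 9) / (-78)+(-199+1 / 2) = -139357 / 702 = -198.51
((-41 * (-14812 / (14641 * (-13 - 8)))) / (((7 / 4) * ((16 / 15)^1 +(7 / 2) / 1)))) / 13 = -3470240 / 182529347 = -0.02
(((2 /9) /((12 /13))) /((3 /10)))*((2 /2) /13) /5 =1 /81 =0.01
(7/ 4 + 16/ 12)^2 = 1369/ 144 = 9.51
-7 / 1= -7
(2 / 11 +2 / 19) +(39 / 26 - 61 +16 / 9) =-57.44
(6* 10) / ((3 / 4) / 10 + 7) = 2400 / 283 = 8.48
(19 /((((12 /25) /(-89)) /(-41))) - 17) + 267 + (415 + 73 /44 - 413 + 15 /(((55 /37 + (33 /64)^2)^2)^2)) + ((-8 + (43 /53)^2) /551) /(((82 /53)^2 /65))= 195121136650123710151556349614863 /1348504437071838887508917172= 144694.47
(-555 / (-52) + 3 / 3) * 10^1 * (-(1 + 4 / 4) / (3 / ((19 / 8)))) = -57665 / 312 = -184.82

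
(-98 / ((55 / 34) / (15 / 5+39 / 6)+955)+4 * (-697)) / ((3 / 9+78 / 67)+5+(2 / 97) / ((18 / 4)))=-254106591163 / 592598360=-428.80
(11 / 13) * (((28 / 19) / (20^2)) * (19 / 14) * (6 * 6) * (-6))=-297 / 325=-0.91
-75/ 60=-5/ 4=-1.25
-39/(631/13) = -507/631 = -0.80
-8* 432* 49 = -169344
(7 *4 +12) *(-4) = -160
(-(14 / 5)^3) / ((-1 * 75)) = 2744 / 9375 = 0.29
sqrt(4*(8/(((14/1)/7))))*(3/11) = 12/11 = 1.09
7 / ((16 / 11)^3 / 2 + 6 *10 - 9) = 9317 / 69929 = 0.13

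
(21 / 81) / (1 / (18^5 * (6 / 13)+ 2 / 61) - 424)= -4841073398 / 7917229730061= -0.00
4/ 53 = 0.08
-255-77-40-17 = -389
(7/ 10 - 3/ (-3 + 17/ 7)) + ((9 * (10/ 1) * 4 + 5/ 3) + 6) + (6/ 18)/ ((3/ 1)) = 67271/ 180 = 373.73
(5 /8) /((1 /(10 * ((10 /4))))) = 125 /8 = 15.62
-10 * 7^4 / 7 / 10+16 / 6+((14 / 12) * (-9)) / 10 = -20483 / 60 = -341.38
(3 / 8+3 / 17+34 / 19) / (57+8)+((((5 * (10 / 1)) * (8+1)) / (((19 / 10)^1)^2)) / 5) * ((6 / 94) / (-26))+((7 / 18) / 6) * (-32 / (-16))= 422946419 / 4049683560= 0.10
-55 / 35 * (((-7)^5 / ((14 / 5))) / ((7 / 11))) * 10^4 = 148225000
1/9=0.11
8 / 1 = 8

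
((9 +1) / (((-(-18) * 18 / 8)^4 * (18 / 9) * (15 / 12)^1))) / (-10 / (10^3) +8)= 6400 / 34394330079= 0.00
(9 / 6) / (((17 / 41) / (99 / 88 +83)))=82779 / 272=304.33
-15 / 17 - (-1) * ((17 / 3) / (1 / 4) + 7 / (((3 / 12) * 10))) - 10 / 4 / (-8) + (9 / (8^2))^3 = 1664456231 / 66846720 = 24.90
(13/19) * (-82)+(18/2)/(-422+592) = -181049/3230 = -56.05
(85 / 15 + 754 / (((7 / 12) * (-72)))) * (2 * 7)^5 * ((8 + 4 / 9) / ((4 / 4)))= -502173952 / 9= -55797105.78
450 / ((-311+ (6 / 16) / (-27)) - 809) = -32400 / 80641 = -0.40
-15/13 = -1.15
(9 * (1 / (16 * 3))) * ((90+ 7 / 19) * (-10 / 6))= -8585 / 304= -28.24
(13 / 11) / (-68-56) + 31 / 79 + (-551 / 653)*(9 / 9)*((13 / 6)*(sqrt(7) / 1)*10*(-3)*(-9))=41257 / 107756-322335*sqrt(7) / 653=-1305.62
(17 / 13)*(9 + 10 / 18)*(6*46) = 3448.82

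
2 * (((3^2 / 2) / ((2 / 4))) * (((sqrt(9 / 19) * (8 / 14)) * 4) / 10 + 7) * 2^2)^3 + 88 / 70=7663530175488 * sqrt(19) / 15477875 + 106581250516 / 3325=34212724.60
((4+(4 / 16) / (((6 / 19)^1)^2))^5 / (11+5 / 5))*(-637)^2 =293073681014746428433 / 743008370688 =394441964.02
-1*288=-288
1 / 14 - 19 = -265 / 14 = -18.93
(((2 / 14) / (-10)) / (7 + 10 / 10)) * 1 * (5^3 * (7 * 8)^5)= -122931200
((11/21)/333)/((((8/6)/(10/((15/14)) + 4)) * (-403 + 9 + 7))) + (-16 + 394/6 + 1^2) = 137118634/2706291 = 50.67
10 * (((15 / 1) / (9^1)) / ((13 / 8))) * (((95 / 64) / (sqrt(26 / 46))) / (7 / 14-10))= -125 * sqrt(299) / 1014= -2.13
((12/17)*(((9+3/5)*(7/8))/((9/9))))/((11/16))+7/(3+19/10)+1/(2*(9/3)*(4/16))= 210484/19635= 10.72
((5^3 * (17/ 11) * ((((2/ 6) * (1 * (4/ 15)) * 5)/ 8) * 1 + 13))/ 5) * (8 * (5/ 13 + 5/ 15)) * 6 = 22372000/ 1287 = 17383.06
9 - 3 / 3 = 8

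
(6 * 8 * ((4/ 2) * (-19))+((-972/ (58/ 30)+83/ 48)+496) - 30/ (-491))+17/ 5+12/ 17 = -106015604287/ 58095120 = -1824.86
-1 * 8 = -8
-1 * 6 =-6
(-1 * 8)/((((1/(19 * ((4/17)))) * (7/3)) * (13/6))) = -7.07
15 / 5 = 3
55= 55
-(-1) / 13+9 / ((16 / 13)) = 1537 / 208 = 7.39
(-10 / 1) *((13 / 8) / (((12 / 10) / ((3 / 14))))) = -2.90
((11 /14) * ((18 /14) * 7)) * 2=99 /7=14.14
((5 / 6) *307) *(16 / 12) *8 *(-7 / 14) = -12280 / 9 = -1364.44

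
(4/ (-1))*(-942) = 3768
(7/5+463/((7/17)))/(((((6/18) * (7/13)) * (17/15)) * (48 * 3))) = 128063/3332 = 38.43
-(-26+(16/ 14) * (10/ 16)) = 177/ 7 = 25.29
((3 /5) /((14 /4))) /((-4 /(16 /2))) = -12 /35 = -0.34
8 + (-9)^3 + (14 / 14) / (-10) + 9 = -7121 / 10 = -712.10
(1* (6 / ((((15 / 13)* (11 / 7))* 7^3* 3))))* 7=26 / 1155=0.02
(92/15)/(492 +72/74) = 851/68400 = 0.01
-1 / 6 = -0.17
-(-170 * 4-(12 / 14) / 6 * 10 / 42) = 99965 / 147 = 680.03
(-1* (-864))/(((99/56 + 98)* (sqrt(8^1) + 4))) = 24192/5587 - 12096* sqrt(2)/5587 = 1.27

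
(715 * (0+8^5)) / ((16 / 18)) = 26357760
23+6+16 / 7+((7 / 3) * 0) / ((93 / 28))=31.29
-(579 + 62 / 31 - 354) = -227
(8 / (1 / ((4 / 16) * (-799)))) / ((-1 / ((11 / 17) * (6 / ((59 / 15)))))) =93060 / 59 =1577.29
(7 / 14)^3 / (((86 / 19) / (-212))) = -1007 / 172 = -5.85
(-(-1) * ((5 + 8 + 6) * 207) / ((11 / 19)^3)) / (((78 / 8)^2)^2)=767330048 / 342132219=2.24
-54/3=-18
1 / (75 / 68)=68 / 75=0.91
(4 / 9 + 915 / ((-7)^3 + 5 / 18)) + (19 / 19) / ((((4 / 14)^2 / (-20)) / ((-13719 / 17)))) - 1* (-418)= 11000418739 / 55521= 198130.77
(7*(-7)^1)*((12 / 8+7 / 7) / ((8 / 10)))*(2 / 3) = -1225 / 12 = -102.08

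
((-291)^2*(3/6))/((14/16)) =338724/7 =48389.14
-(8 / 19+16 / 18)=-224 / 171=-1.31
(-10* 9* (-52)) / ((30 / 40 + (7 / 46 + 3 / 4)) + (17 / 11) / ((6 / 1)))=546480 / 223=2450.58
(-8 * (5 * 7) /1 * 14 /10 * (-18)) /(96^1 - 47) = 144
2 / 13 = 0.15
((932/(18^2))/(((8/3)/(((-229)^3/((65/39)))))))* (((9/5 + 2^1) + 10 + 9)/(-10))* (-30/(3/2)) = -53163794303/150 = -354425295.35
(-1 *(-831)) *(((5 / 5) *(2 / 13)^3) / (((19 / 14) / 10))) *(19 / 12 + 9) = 9850120 / 41743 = 235.97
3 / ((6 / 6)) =3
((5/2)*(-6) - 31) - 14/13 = -612/13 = -47.08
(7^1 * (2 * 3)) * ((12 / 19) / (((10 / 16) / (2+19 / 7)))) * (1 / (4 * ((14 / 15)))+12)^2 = 140174793 / 4655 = 30112.74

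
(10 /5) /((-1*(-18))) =1 /9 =0.11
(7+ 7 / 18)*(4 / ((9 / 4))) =1064 / 81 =13.14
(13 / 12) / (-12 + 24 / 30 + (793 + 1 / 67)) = 4355 / 3142896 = 0.00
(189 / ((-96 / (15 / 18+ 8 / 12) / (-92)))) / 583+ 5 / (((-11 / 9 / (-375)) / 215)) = 3076654347 / 9328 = 329830.01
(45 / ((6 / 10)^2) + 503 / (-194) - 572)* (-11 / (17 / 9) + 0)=8634879 / 3298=2618.22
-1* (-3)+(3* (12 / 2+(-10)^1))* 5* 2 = -117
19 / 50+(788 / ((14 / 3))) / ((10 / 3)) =17863 / 350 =51.04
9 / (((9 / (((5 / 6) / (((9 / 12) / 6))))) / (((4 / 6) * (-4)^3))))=-2560 / 9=-284.44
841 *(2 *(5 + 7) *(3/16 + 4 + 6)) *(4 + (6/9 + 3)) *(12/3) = 6305818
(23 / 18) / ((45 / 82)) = 943 / 405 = 2.33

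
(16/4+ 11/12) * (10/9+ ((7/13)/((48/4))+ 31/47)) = 2356165/263952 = 8.93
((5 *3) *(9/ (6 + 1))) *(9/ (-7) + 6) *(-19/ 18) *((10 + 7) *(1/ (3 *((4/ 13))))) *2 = -692835/ 196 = -3534.87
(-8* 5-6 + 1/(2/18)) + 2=-35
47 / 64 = 0.73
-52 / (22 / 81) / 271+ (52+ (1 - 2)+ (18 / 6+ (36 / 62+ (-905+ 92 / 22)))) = -78266943 / 92411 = -846.94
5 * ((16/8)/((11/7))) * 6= 420/11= 38.18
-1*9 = -9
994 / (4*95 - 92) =497 / 144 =3.45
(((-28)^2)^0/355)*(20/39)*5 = 20/2769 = 0.01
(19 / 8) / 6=19 / 48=0.40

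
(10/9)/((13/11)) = 110/117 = 0.94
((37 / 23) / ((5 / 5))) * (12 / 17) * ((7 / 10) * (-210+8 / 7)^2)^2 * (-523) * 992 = -15476648134735492608 / 28175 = -549304281623265.04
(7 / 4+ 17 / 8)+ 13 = 16.88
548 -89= 459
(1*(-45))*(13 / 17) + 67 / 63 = -35716 / 1071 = -33.35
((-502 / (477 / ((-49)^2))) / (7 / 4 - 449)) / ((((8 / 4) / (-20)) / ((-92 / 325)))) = 887102272 / 55467945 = 15.99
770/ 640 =77/ 64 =1.20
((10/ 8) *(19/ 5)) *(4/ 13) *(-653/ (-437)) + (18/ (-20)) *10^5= -89997.82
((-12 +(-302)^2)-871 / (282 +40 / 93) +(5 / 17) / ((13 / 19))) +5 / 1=91194.35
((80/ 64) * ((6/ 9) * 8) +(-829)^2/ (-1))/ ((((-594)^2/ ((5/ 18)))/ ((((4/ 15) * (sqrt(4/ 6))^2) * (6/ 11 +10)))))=-1.01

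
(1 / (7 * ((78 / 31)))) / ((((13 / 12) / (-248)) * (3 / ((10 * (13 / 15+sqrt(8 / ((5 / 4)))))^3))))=-169757.09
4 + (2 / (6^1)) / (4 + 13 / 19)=1087 / 267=4.07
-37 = -37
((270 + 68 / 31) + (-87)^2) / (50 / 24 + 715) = 2916924 / 266755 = 10.93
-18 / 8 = -9 / 4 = -2.25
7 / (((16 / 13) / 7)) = 637 / 16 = 39.81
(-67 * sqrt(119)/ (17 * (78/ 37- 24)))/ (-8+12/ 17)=-2479 * sqrt(119)/ 100440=-0.27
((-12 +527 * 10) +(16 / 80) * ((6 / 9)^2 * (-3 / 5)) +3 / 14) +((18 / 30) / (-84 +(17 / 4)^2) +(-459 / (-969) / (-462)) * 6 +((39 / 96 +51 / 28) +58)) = 3940187120867 / 740863200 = 5318.37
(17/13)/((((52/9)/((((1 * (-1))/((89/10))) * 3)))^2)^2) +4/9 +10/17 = 58892532279661289/57028007964876624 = 1.03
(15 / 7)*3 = 45 / 7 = 6.43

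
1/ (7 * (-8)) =-0.02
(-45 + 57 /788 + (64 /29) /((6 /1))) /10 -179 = -25154017 /137112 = -183.46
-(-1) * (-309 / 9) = -34.33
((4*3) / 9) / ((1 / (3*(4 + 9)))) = 52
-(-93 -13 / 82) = 7639 / 82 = 93.16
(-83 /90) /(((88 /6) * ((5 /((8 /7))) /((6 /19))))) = -166 /36575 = -0.00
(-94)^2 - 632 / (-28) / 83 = 5133874 / 581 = 8836.27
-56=-56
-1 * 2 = -2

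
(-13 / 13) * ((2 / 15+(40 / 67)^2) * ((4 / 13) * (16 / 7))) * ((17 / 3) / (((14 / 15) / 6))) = -35880064 / 2859493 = -12.55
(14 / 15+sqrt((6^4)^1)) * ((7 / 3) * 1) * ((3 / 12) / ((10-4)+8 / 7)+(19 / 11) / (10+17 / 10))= 91150451 / 5791500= 15.74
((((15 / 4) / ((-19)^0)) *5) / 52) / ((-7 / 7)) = -75 / 208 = -0.36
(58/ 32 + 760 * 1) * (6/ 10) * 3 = 109701/ 80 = 1371.26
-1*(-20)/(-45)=-4/9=-0.44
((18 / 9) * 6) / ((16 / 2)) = 3 / 2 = 1.50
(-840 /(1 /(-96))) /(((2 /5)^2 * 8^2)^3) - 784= -46458349 /65536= -708.90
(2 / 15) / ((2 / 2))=2 / 15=0.13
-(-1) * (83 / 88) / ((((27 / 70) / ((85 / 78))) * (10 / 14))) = 345695 / 92664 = 3.73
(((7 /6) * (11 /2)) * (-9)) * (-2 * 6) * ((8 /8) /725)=693 /725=0.96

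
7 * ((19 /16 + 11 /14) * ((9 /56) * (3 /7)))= 5967 /6272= 0.95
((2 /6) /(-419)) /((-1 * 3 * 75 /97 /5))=97 /56565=0.00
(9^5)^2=3486784401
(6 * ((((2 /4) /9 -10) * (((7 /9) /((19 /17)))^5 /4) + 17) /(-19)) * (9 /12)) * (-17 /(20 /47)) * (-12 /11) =-139578028178275997 /814883586636240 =-171.29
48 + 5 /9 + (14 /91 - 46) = 317 /117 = 2.71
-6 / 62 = -3 / 31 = -0.10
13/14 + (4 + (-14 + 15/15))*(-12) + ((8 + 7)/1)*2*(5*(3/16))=137.05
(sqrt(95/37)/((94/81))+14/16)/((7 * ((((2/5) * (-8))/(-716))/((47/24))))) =42065/768+24165 * sqrt(3515)/16576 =141.20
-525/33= -175/11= -15.91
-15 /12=-5 /4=-1.25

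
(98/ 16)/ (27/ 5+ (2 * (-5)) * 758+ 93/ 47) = -11515/ 14236528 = -0.00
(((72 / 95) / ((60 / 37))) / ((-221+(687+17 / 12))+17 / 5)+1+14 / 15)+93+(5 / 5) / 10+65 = 515372303 / 3220386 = 160.03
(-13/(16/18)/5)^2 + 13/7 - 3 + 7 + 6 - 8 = 139023/11200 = 12.41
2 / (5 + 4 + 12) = 2 / 21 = 0.10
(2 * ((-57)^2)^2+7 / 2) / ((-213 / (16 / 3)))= -337792088 / 639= -528626.12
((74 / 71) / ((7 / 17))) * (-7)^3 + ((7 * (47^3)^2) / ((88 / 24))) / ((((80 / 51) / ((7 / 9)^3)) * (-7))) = -4462610319263089 / 5060880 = -881785444.28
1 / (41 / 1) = 0.02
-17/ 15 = -1.13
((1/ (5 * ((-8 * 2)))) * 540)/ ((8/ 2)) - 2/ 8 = -31/ 16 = -1.94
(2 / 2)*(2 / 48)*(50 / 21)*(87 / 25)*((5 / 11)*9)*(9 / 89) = 3915 / 27412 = 0.14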